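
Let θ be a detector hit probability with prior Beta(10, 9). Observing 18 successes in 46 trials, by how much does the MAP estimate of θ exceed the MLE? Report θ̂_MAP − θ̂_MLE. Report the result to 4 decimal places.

MAP − MLE = 0.0373

Posterior is Beta(28, 37); MAP = (28−1)/(65−2) = 27/63 ≈ 0.42857.
MLE ignores the prior: θ̂_MLE = k/n = 18/46 ≈ 0.39130.
Difference = 27/63 − 18/46 = 6/161 ≈ 0.0373.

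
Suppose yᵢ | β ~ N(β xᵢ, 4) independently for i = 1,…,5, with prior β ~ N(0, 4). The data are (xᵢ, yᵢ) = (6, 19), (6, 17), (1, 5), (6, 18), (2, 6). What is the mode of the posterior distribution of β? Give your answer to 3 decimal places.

log p(β | y) = −Σ(yᵢ − βxᵢ)²/(2·4) − β²/(2·4) + const.
Setting the derivative to zero: Σxᵢ(yᵢ − βxᵢ)/4 − β/4 = 0, so β = Σxᵢyᵢ / (Σxᵢ² + σ²/τ²).
Σxᵢyᵢ = 6·19 + 6·17 + 1·5 + 6·18 + 2·6 = 341; Σxᵢ² = 113; σ²/τ² = 1.
β̂_MAP = 341 / (113 + 1) = 341/114 ≈ 2.991.

β̂_MAP = 2.991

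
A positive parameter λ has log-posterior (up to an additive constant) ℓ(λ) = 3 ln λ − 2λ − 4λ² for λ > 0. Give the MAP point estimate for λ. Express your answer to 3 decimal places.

λ̂_MAP = 0.500

ℓ'(λ) = 3/λ − 2 − 8λ. Setting this to zero and multiplying by λ: 8λ² + 2λ − 3 = 0.
λ = (−2 + √(2² + 4·8·3)) / (2·8) = (−2 + √100) / 16 = (−2 + 10)/16 = 1/2.
ℓ''(λ) = −3/λ² − 8 < 0, confirming a maximum.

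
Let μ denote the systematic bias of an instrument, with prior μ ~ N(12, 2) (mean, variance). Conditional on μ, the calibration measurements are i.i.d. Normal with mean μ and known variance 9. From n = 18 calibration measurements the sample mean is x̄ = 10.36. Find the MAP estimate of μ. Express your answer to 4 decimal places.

μ̂_MAP = 10.6880

n = 18, x̄ = 10.36.
For a Normal prior and Normal likelihood with known variance, the posterior is Normal; its mode equals its mean, the precision-weighted average.
Prior precision 1/σ₀² = 1/2 = 0.5; data precision n/σ² = 18/9 = 2.
μ̂ = (0.5·12 + 2·10.36) / (0.5 + 2) = 26.72/2.5 = 10.6880.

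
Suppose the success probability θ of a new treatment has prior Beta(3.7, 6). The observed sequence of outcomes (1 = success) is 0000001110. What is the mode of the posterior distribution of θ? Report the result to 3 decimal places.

θ̂_MAP = 0.322

Prior: Beta(3.7, 6).
Data: 3 successes in 10 trials (from the sequence). The binomial likelihood contributes θ^3(1−θ)^7, so the posterior is Beta(3.7+3, 6+7) = Beta(6.7, 13).
For Beta(a, b) with a, b > 1 the mode is (a−1)/(a+b−2) = 5.7/17.7 ≈ 0.322.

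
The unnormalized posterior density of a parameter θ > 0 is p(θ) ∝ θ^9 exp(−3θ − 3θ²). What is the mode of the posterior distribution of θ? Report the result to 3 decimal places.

ℓ'(θ) = 9/θ − 3 − 6θ. Setting this to zero and multiplying by θ: 6θ² + 3θ − 9 = 0.
θ = (−3 + √(3² + 4·6·9)) / (2·6) = (−3 + √225) / 12 = (−3 + 15)/12 = 1.
ℓ''(θ) = −9/θ² − 6 < 0, confirming a maximum.

θ̂_MAP = 1.000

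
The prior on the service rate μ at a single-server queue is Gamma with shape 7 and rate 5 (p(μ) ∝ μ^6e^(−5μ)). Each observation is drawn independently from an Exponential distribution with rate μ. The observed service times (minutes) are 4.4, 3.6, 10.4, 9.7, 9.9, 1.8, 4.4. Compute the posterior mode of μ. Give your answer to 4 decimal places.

The Exponential(rate=μ) likelihood is ∝ μ^n e^(−μΣtᵢ). Here n = 7 and Σtᵢ = 4.4 + 3.6 + 10.4 + 9.7 + 9.9 + 1.8 + 4.4 = 44.2.
Posterior ∝ μ^6e^(−5μ) · μ^7e^(−44.2μ) = μ^13e^(−49.2μ), i.e. Gamma(14, 49.2).
Mode = (a−1)/b = 13/49.2 ≈ 0.2642.

μ̂_MAP = 0.2642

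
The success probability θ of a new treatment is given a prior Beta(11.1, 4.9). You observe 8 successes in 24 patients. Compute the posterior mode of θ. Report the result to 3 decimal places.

Prior: Beta(11.1, 4.9).
Data: 8 successes in 24 trials. The binomial likelihood contributes θ^8(1−θ)^16, so the posterior is Beta(11.1+8, 4.9+16) = Beta(19.1, 20.9).
For Beta(a, b) with a, b > 1 the mode is (a−1)/(a+b−2) = 18.1/38 ≈ 0.476.

θ̂_MAP = 0.476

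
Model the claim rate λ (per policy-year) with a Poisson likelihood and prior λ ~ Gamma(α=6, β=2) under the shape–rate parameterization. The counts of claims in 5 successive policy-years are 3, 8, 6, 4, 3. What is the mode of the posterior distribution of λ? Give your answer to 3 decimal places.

Σxᵢ = 3+8+6+4+3 = 24, with n = 5.
Posterior ∝ λ^5e^(−2λ) · λ^24e^(−5λ) = λ^29e^(−7λ), i.e. Gamma(shape=30, rate=7).
The mode of a Gamma(a, b) with a ≥ 1 (shape–rate) is (a−1)/b = 29/7 ≈ 4.143.

λ̂_MAP = 4.143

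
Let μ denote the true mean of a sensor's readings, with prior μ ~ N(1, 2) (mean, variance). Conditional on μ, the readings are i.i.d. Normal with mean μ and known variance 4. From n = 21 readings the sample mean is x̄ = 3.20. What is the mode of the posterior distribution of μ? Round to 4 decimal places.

n = 21, x̄ = 3.20.
For a Normal prior and Normal likelihood with known variance, the posterior is Normal; its mode equals its mean, the precision-weighted average.
Prior precision 1/σ₀² = 1/2 = 0.5; data precision n/σ² = 21/4 = 5.25.
μ̂ = (0.5·1 + 5.25·3.2) / (0.5 + 5.25) = 17.3/5.75 = 346/115 ≈ 3.0087.

μ̂_MAP = 3.0087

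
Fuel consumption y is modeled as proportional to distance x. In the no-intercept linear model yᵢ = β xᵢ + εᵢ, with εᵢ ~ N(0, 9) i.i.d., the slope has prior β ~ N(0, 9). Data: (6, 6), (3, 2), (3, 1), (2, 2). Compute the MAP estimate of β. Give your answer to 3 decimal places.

log p(β | y) = −Σ(yᵢ − βxᵢ)²/(2·9) − β²/(2·9) + const.
Setting the derivative to zero: Σxᵢ(yᵢ − βxᵢ)/9 − β/9 = 0, so β = Σxᵢyᵢ / (Σxᵢ² + σ²/τ²).
Σxᵢyᵢ = 6·6 + 3·2 + 3·1 + 2·2 = 49; Σxᵢ² = 58; σ²/τ² = 1.
β̂_MAP = 49 / (58 + 1) = 49/59 ≈ 0.831.

β̂_MAP = 0.831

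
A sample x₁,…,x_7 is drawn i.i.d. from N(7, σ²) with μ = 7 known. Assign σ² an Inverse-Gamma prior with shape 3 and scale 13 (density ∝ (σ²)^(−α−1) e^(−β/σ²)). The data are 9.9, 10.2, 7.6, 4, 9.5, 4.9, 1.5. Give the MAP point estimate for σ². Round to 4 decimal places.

Sum of squared deviations about the known mean: SS = (9.9−7)² + (10.2−7)² + (7.6−7)² + (4−7)² + (9.5−7)² + (4.9−7)² + (1.5−7)² = 68.92.
The Normal likelihood contributes (σ²)^(−n/2) exp(−SS/(2σ²)), so the posterior is Inverse-Gamma(α + n/2, β + SS/2) = Inverse-Gamma(6.5, 47.46).
The mode of Inverse-Gamma(a, b) is b/(a+1) = 47.46/7.5 ≈ 6.3280.

σ̂²_MAP = 6.3280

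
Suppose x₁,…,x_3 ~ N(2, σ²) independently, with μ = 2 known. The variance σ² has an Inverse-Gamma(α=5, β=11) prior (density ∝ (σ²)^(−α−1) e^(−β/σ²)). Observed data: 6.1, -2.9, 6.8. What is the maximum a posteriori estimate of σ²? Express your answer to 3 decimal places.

Sum of squared deviations about the known mean: SS = (6.1−2)² + (-2.9−2)² + (6.8−2)² = 63.86.
The Normal likelihood contributes (σ²)^(−n/2) exp(−SS/(2σ²)), so the posterior is Inverse-Gamma(α + n/2, β + SS/2) = Inverse-Gamma(6.5, 42.93).
The mode of Inverse-Gamma(a, b) is b/(a+1) = 42.93/7.5 ≈ 5.724.

σ̂²_MAP = 5.724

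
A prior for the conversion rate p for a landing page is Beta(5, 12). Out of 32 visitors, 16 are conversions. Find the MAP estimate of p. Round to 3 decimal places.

p̂_MAP = 0.426

Prior: Beta(5, 12).
Data: 16 successes in 32 trials. The binomial likelihood contributes p^16(1−p)^16, so the posterior is Beta(5+16, 12+16) = Beta(21, 28).
For Beta(a, b) with a, b > 1 the mode is (a−1)/(a+b−2) = 20/47 ≈ 0.426.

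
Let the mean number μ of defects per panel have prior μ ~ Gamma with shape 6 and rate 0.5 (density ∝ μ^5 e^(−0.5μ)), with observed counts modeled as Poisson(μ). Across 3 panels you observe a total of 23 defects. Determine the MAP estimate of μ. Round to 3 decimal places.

Σxᵢ = 23, n = 3.
Posterior ∝ μ^5e^(−0.5μ) · μ^23e^(−3μ) = μ^28e^(−3.5μ), i.e. Gamma(shape=29, rate=3.5).
The mode of a Gamma(a, b) with a ≥ 1 (shape–rate) is (a−1)/b = 28/3.5 ≈ 8.000.

μ̂_MAP = 8.000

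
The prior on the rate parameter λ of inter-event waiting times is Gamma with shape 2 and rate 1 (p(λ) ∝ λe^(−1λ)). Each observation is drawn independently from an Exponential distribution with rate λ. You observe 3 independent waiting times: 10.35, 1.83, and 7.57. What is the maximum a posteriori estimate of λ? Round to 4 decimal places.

The Exponential(rate=λ) likelihood is ∝ λ^n e^(−λΣtᵢ). Here n = 3 and Σtᵢ = 10.35 + 1.83 + 7.57 = 19.75.
Posterior ∝ λe^(−1λ) · λ^3e^(−19.75λ) = λ^4e^(−20.75λ), i.e. Gamma(5, 20.75).
Mode = (a−1)/b = 4/20.75 ≈ 0.1928.

λ̂_MAP = 0.1928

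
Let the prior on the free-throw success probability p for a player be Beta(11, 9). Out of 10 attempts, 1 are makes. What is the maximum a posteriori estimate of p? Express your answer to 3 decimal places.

p̂_MAP = 0.393

Prior: Beta(11, 9).
Data: 1 success in 10 trials. The binomial likelihood contributes p(1−p)^9, so the posterior is Beta(11+1, 9+9) = Beta(12, 18).
For Beta(a, b) with a, b > 1 the mode is (a−1)/(a+b−2) = 11/28 ≈ 0.393.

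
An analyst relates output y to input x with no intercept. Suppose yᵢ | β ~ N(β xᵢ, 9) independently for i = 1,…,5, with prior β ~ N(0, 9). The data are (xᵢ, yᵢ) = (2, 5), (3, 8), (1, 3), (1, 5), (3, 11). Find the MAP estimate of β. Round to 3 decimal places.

log p(β | y) = −Σ(yᵢ − βxᵢ)²/(2·9) − β²/(2·9) + const.
Setting the derivative to zero: Σxᵢ(yᵢ − βxᵢ)/9 − β/9 = 0, so β = Σxᵢyᵢ / (Σxᵢ² + σ²/τ²).
Σxᵢyᵢ = 2·5 + 3·8 + 1·3 + 1·5 + 3·11 = 75; Σxᵢ² = 24; σ²/τ² = 1.
β̂_MAP = 75 / (24 + 1) = 75/25 ≈ 3.000.

β̂_MAP = 3.000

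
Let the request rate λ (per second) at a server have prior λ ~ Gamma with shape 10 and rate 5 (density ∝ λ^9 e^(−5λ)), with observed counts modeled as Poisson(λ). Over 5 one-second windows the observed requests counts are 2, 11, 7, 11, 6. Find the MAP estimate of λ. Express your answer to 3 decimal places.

Σxᵢ = 2+11+7+11+6 = 37, with n = 5.
Posterior ∝ λ^9e^(−5λ) · λ^37e^(−5λ) = λ^46e^(−10λ), i.e. Gamma(shape=47, rate=10).
The mode of a Gamma(a, b) with a ≥ 1 (shape–rate) is (a−1)/b = 46/10 ≈ 4.600.

λ̂_MAP = 4.600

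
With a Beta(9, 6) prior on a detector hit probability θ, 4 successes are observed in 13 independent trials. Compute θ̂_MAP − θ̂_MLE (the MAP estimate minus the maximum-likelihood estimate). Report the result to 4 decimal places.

Posterior is Beta(13, 15); MAP = (13−1)/(28−2) = 12/26 ≈ 0.46154.
MLE ignores the prior: θ̂_MLE = k/n = 4/13 ≈ 0.30769.
Difference = 12/26 − 4/13 = 2/13 ≈ 0.1538.

MAP − MLE = 0.1538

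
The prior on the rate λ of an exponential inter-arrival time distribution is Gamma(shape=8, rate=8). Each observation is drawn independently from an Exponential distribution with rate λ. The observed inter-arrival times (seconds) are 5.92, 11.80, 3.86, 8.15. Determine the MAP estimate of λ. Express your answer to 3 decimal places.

λ̂_MAP = 0.292

The Exponential(rate=λ) likelihood is ∝ λ^n e^(−λΣtᵢ). Here n = 4 and Σtᵢ = 5.92 + 11.80 + 3.86 + 8.15 = 29.73.
Posterior ∝ λ^7e^(−8λ) · λ^4e^(−29.73λ) = λ^11e^(−37.73λ), i.e. Gamma(12, 37.73).
Mode = (a−1)/b = 11/37.73 ≈ 0.292.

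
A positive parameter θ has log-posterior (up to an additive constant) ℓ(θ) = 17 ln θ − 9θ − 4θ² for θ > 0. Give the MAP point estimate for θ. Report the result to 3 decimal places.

ℓ'(θ) = 17/θ − 9 − 8θ. Setting this to zero and multiplying by θ: 8θ² + 9θ − 17 = 0.
θ = (−9 + √(9² + 4·8·17)) / (2·8) = (−9 + √625) / 16 = (−9 + 25)/16 = 1.
ℓ''(θ) = −17/θ² − 8 < 0, confirming a maximum.

θ̂_MAP = 1.000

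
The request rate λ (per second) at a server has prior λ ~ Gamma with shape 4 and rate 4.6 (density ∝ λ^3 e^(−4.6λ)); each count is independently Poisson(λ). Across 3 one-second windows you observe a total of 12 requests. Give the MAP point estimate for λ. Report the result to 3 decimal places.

Σxᵢ = 12, n = 3.
Posterior ∝ λ^3e^(−4.6λ) · λ^12e^(−3λ) = λ^15e^(−7.6λ), i.e. Gamma(shape=16, rate=7.6).
The mode of a Gamma(a, b) with a ≥ 1 (shape–rate) is (a−1)/b = 15/7.6 ≈ 1.974.

λ̂_MAP = 1.974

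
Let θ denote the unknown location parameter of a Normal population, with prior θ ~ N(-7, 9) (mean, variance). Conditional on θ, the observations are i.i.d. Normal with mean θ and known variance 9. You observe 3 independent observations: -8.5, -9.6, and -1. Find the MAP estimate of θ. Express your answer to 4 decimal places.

θ̂_MAP = -6.5250

n = 3; x̄ = ((-8.5) + (-9.6) + (-1))/3 = -19.1/3 = -191/30 ≈ -6.3667.
For a Normal prior and Normal likelihood with known variance, the posterior is Normal; its mode equals its mean, the precision-weighted average.
Prior precision 1/σ₀² = 1/9; data precision n/σ² = 3/9 = 1/3.
θ̂ = ((1/9)·(-7) + (1/3)·(-191/30)) / (1/9 + 1/3) = (-2.9)/(4/9) = -6.5250.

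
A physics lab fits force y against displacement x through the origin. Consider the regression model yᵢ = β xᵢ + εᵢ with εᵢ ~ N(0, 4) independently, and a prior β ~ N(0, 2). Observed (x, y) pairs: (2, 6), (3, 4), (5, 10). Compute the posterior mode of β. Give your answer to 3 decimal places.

log p(β | y) = −Σ(yᵢ − βxᵢ)²/(2·4) − β²/(2·2) + const.
Setting the derivative to zero: Σxᵢ(yᵢ − βxᵢ)/4 − β/2 = 0, so β = Σxᵢyᵢ / (Σxᵢ² + σ²/τ²).
Σxᵢyᵢ = 2·6 + 3·4 + 5·10 = 74; Σxᵢ² = 38; σ²/τ² = 2.
β̂_MAP = 74 / (38 + 2) = 74/40 ≈ 1.850.

β̂_MAP = 1.850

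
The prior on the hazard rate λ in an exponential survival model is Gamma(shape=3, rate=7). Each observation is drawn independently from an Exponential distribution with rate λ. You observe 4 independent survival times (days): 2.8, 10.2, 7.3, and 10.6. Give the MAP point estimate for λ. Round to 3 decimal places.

The Exponential(rate=λ) likelihood is ∝ λ^n e^(−λΣtᵢ). Here n = 4 and Σtᵢ = 2.8 + 10.2 + 7.3 + 10.6 = 30.9.
Posterior ∝ λ^2e^(−7λ) · λ^4e^(−30.9λ) = λ^6e^(−37.9λ), i.e. Gamma(7, 37.9).
Mode = (a−1)/b = 6/37.9 ≈ 0.158.

λ̂_MAP = 0.158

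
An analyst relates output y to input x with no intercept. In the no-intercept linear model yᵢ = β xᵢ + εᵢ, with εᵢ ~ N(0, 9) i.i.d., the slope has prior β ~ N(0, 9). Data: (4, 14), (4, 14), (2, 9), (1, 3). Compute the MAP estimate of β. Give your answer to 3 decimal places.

log p(β | y) = −Σ(yᵢ − βxᵢ)²/(2·9) − β²/(2·9) + const.
Setting the derivative to zero: Σxᵢ(yᵢ − βxᵢ)/9 − β/9 = 0, so β = Σxᵢyᵢ / (Σxᵢ² + σ²/τ²).
Σxᵢyᵢ = 4·14 + 4·14 + 2·9 + 1·3 = 133; Σxᵢ² = 37; σ²/τ² = 1.
β̂_MAP = 133 / (37 + 1) = 133/38 ≈ 3.500.

β̂_MAP = 3.500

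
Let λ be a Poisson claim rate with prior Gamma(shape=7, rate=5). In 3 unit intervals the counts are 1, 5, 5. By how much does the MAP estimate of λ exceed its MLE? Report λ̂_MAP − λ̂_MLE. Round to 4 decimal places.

MAP − MLE = -1.5417

Σxᵢ = 11. Posterior is Gamma(18, 8); MAP = (18−1)/8 = 17/8 ≈ 2.12500.
MLE = x̄ = 11/3 ≈ 3.66667.
Difference = 17/8 − 11/3 = -37/24 ≈ -1.5417.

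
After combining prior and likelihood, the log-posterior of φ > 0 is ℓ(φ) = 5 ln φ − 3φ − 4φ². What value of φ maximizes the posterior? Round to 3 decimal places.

φ̂_MAP = 0.625

ℓ'(φ) = 5/φ − 3 − 8φ. Setting this to zero and multiplying by φ: 8φ² + 3φ − 5 = 0.
φ = (−3 + √(3² + 4·8·5)) / (2·8) = (−3 + √169) / 16 = (−3 + 13)/16 = 5/8.
ℓ''(φ) = −5/φ² − 8 < 0, confirming a maximum.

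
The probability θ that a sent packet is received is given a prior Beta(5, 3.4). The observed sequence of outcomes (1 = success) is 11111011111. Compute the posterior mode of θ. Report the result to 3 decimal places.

θ̂_MAP = 0.805

Prior: Beta(5, 3.4).
Data: 10 successes in 11 trials (from the sequence). The binomial likelihood contributes θ^10(1−θ)^1, so the posterior is Beta(5+10, 3.4+1) = Beta(15, 4.4).
For Beta(a, b) with a, b > 1 the mode is (a−1)/(a+b−2) = 14/17.4 ≈ 0.805.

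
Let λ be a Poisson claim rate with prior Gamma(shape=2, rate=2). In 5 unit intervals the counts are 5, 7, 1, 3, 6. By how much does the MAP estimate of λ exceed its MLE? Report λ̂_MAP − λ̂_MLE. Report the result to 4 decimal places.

Σxᵢ = 22. Posterior is Gamma(24, 7); MAP = (24−1)/7 = 23/7 ≈ 3.28571.
MLE = x̄ = 22/5 ≈ 4.40000.
Difference = 23/7 − 22/5 = -39/35 ≈ -1.1143.

MAP − MLE = -1.1143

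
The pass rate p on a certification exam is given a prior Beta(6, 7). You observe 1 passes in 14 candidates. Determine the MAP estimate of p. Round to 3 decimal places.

p̂_MAP = 0.240

Prior: Beta(6, 7).
Data: 1 success in 14 trials. The binomial likelihood contributes p(1−p)^13, so the posterior is Beta(6+1, 7+13) = Beta(7, 20).
For Beta(a, b) with a, b > 1 the mode is (a−1)/(a+b−2) = 6/25 ≈ 0.240.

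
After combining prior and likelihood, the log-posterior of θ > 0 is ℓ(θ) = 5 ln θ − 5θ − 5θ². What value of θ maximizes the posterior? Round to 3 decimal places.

ℓ'(θ) = 5/θ − 5 − 10θ. Setting this to zero and multiplying by θ: 10θ² + 5θ − 5 = 0.
θ = (−5 + √(5² + 4·10·5)) / (2·10) = (−5 + √225) / 20 = (−5 + 15)/20 = 1/2.
ℓ''(θ) = −5/θ² − 10 < 0, confirming a maximum.

θ̂_MAP = 0.500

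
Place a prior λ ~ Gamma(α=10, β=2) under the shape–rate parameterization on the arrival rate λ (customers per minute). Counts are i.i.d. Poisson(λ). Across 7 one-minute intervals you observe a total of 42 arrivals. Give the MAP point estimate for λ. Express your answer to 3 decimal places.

Σxᵢ = 42, n = 7.
Posterior ∝ λ^9e^(−2λ) · λ^42e^(−7λ) = λ^51e^(−9λ), i.e. Gamma(shape=52, rate=9).
The mode of a Gamma(a, b) with a ≥ 1 (shape–rate) is (a−1)/b = 51/9 ≈ 5.667.

λ̂_MAP = 5.667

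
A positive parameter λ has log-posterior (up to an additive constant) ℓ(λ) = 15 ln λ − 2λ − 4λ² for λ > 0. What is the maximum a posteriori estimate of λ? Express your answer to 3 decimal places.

ℓ'(λ) = 15/λ − 2 − 8λ. Setting this to zero and multiplying by λ: 8λ² + 2λ − 15 = 0.
λ = (−2 + √(2² + 4·8·15)) / (2·8) = (−2 + √484) / 16 = (−2 + 22)/16 = 5/4.
ℓ''(λ) = −15/λ² − 8 < 0, confirming a maximum.

λ̂_MAP = 1.250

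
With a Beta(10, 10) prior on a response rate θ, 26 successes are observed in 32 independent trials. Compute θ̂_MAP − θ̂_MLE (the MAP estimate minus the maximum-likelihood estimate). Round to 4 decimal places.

Posterior is Beta(36, 16); MAP = (36−1)/(52−2) = 35/50 ≈ 0.70000.
MLE ignores the prior: θ̂_MLE = k/n = 26/32 ≈ 0.81250.
Difference = 35/50 − 26/32 = -9/80 ≈ -0.1125.

MAP − MLE = -0.1125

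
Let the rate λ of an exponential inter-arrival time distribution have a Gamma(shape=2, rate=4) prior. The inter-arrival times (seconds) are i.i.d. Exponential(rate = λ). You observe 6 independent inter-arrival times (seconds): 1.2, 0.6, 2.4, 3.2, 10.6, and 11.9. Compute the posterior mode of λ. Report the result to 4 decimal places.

λ̂_MAP = 0.2065

The Exponential(rate=λ) likelihood is ∝ λ^n e^(−λΣtᵢ). Here n = 6 and Σtᵢ = 1.2 + 0.6 + 2.4 + 3.2 + 10.6 + 11.9 = 29.9.
Posterior ∝ λe^(−4λ) · λ^6e^(−29.9λ) = λ^7e^(−33.9λ), i.e. Gamma(8, 33.9).
Mode = (a−1)/b = 7/33.9 ≈ 0.2065.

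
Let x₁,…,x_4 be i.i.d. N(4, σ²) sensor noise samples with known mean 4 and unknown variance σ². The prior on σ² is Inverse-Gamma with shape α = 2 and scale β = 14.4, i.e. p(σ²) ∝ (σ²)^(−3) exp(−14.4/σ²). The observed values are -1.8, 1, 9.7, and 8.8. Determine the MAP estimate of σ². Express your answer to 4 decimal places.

Sum of squared deviations about the known mean: SS = (-1.8−4)² + (1−4)² + (9.7−4)² + (8.8−4)² = 98.17.
The Normal likelihood contributes (σ²)^(−n/2) exp(−SS/(2σ²)), so the posterior is Inverse-Gamma(α + n/2, β + SS/2) = Inverse-Gamma(4, 63.485).
The mode of Inverse-Gamma(a, b) is b/(a+1) = 63.485/5 ≈ 12.6970.

σ̂²_MAP = 12.6970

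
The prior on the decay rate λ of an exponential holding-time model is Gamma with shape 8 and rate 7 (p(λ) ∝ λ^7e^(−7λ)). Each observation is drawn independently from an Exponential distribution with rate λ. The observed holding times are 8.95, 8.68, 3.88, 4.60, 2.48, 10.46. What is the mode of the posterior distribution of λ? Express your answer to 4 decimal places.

λ̂_MAP = 0.2823

The Exponential(rate=λ) likelihood is ∝ λ^n e^(−λΣtᵢ). Here n = 6 and Σtᵢ = 8.95 + 8.68 + 3.88 + 4.60 + 2.48 + 10.46 = 39.05.
Posterior ∝ λ^7e^(−7λ) · λ^6e^(−39.05λ) = λ^13e^(−46.05λ), i.e. Gamma(14, 46.05).
Mode = (a−1)/b = 13/46.05 ≈ 0.2823.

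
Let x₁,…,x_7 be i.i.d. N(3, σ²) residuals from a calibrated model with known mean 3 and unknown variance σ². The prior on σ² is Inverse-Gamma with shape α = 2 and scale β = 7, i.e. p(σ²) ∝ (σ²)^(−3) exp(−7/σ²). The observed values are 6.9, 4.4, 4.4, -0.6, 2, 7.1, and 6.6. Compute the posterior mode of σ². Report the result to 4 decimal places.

Sum of squared deviations about the known mean: SS = (6.9−3)² + (4.4−3)² + (4.4−3)² + (-0.6−3)² + (2−3)² + (7.1−3)² + (6.6−3)² = 62.86.
The Normal likelihood contributes (σ²)^(−n/2) exp(−SS/(2σ²)), so the posterior is Inverse-Gamma(α + n/2, β + SS/2) = Inverse-Gamma(5.5, 38.43).
The mode of Inverse-Gamma(a, b) is b/(a+1) = 38.43/6.5 ≈ 5.9123.

σ̂²_MAP = 5.9123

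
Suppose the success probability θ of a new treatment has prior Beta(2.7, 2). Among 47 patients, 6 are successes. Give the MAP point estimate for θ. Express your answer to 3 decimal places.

θ̂_MAP = 0.155

Prior: Beta(2.7, 2).
Data: 6 successes in 47 trials. The binomial likelihood contributes θ^6(1−θ)^41, so the posterior is Beta(2.7+6, 2+41) = Beta(8.7, 43).
For Beta(a, b) with a, b > 1 the mode is (a−1)/(a+b−2) = 7.7/49.7 ≈ 0.155.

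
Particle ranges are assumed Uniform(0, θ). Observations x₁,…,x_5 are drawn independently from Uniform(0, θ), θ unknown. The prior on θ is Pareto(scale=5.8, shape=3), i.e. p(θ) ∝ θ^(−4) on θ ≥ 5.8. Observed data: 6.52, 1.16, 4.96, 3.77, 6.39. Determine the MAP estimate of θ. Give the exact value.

The Uniform(0, θ) likelihood is θ^(−n) for θ ≥ max(xᵢ), zero otherwise. Here max(xᵢ) = 6.52.
Posterior ∝ θ^(−4) · θ^(−5) = θ^(−9) on θ ≥ max(5.8, 6.52) = 6.52.
This density is strictly decreasing in θ, so the posterior mode lies at the lower boundary of the support.

θ̂_MAP = 6.52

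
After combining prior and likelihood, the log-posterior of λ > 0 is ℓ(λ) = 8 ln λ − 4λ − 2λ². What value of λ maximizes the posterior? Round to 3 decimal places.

ℓ'(λ) = 8/λ − 4 − 4λ. Setting this to zero and multiplying by λ: 4λ² + 4λ − 8 = 0.
λ = (−4 + √(4² + 4·4·8)) / (2·4) = (−4 + √144) / 8 = (−4 + 12)/8 = 1.
ℓ''(λ) = −8/λ² − 4 < 0, confirming a maximum.

λ̂_MAP = 1.000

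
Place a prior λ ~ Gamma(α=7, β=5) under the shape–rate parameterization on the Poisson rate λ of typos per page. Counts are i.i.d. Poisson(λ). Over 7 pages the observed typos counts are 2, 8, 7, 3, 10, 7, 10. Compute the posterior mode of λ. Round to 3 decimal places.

λ̂_MAP = 4.417

Σxᵢ = 2+8+7+3+10+7+10 = 47, with n = 7.
Posterior ∝ λ^6e^(−5λ) · λ^47e^(−7λ) = λ^53e^(−12λ), i.e. Gamma(shape=54, rate=12).
The mode of a Gamma(a, b) with a ≥ 1 (shape–rate) is (a−1)/b = 53/12 ≈ 4.417.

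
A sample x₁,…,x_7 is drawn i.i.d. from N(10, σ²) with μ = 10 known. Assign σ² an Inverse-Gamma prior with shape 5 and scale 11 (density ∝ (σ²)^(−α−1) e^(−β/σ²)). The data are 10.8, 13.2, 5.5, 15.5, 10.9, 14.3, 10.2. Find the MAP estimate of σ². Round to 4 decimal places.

Sum of squared deviations about the known mean: SS = (10.8−10)² + (13.2−10)² + (5.5−10)² + (15.5−10)² + (10.9−10)² + (14.3−10)² + (10.2−10)² = 80.72.
The Normal likelihood contributes (σ²)^(−n/2) exp(−SS/(2σ²)), so the posterior is Inverse-Gamma(α + n/2, β + SS/2) = Inverse-Gamma(8.5, 51.36).
The mode of Inverse-Gamma(a, b) is b/(a+1) = 51.36/9.5 ≈ 5.4063.

σ̂²_MAP = 5.4063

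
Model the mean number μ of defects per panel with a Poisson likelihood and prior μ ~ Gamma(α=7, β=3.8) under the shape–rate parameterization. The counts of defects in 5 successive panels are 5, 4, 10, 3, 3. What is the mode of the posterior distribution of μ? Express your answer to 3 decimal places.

Σxᵢ = 5+4+10+3+3 = 25, with n = 5.
Posterior ∝ μ^6e^(−3.8μ) · μ^25e^(−5μ) = μ^31e^(−8.8μ), i.e. Gamma(shape=32, rate=8.8).
The mode of a Gamma(a, b) with a ≥ 1 (shape–rate) is (a−1)/b = 31/8.8 ≈ 3.523.

μ̂_MAP = 3.523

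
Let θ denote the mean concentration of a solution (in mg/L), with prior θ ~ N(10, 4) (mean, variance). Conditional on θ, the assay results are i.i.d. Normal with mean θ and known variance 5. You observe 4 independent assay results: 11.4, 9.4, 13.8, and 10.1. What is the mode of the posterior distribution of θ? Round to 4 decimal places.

θ̂_MAP = 10.8952

n = 4; x̄ = (11.4 + 9.4 + 13.8 + 10.1)/4 = 44.7/4 = 11.175.
For a Normal prior and Normal likelihood with known variance, the posterior is Normal; its mode equals its mean, the precision-weighted average.
Prior precision 1/σ₀² = 1/4 = 0.25; data precision n/σ² = 4/5 = 0.8.
θ̂ = (0.25·10 + 0.8·11.175) / (0.25 + 0.8) = 11.44/1.05 = 1144/105 ≈ 10.8952.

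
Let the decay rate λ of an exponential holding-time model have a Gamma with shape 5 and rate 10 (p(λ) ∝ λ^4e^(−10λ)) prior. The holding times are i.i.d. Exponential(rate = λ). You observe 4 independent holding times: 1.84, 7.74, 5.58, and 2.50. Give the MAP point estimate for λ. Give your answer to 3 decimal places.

The Exponential(rate=λ) likelihood is ∝ λ^n e^(−λΣtᵢ). Here n = 4 and Σtᵢ = 1.84 + 7.74 + 5.58 + 2.50 = 17.66.
Posterior ∝ λ^4e^(−10λ) · λ^4e^(−17.66λ) = λ^8e^(−27.66λ), i.e. Gamma(9, 27.66).
Mode = (a−1)/b = 8/27.66 ≈ 0.289.

λ̂_MAP = 0.289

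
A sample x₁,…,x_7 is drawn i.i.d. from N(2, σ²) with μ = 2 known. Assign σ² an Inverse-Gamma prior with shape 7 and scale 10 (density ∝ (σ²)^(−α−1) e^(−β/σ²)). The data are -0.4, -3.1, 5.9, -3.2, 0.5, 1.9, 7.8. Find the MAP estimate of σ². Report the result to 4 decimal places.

σ̂²_MAP = 5.6487

Sum of squared deviations about the known mean: SS = (-0.4−2)² + (-3.1−2)² + (5.9−2)² + (-3.2−2)² + (0.5−2)² + (1.9−2)² + (7.8−2)² = 109.92.
The Normal likelihood contributes (σ²)^(−n/2) exp(−SS/(2σ²)), so the posterior is Inverse-Gamma(α + n/2, β + SS/2) = Inverse-Gamma(10.5, 64.96).
The mode of Inverse-Gamma(a, b) is b/(a+1) = 64.96/11.5 ≈ 5.6487.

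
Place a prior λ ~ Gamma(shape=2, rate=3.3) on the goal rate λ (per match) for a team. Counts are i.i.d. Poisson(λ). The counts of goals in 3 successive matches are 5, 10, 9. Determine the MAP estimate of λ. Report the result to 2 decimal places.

Σxᵢ = 5+10+9 = 24, with n = 3.
Posterior ∝ λe^(−3.3λ) · λ^24e^(−3λ) = λ^25e^(−6.3λ), i.e. Gamma(shape=26, rate=6.3).
The mode of a Gamma(a, b) with a ≥ 1 (shape–rate) is (a−1)/b = 25/6.3 ≈ 3.97.

λ̂_MAP = 3.97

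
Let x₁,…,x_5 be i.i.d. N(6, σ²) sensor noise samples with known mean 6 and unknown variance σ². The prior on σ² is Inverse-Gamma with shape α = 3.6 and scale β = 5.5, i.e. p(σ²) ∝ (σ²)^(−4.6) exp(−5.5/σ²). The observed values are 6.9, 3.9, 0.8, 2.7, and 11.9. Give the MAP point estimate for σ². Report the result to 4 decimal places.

σ̂²_MAP = 6.2648

Sum of squared deviations about the known mean: SS = (6.9−6)² + (3.9−6)² + (0.8−6)² + (2.7−6)² + (11.9−6)² = 77.96.
The Normal likelihood contributes (σ²)^(−n/2) exp(−SS/(2σ²)), so the posterior is Inverse-Gamma(α + n/2, β + SS/2) = Inverse-Gamma(6.1, 44.48).
The mode of Inverse-Gamma(a, b) is b/(a+1) = 44.48/7.1 ≈ 6.2648.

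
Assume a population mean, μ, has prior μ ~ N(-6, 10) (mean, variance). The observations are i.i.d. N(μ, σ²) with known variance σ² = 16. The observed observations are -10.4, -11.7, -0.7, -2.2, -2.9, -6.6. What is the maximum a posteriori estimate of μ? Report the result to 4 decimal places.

n = 6; x̄ = ((-10.4) + (-11.7) + (-0.7) + (-2.2) + (-2.9) + (-6.6))/6 = -34.5/6 = -5.75.
For a Normal prior and Normal likelihood with known variance, the posterior is Normal; its mode equals its mean, the precision-weighted average.
Prior precision 1/σ₀² = 1/10 = 0.1; data precision n/σ² = 6/16 = 0.375.
μ̂ = (0.1·(-6) + 0.375·(-5.75)) / (0.1 + 0.375) = (-2.75625)/0.475 = -441/76 ≈ -5.8026.

μ̂_MAP = -5.8026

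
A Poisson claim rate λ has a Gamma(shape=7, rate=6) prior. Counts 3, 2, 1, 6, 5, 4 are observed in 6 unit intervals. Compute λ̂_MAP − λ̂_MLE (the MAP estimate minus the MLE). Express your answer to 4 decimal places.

Σxᵢ = 21. Posterior is Gamma(28, 12); MAP = (28−1)/12 = 27/12 ≈ 2.25000.
MLE = x̄ = 21/6 ≈ 3.50000.
Difference = 27/12 − 21/6 = -5/4 ≈ -1.2500.

MAP − MLE = -1.2500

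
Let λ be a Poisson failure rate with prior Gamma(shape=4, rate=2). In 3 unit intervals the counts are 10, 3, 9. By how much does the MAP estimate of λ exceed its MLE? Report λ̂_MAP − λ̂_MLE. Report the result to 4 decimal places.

Σxᵢ = 22. Posterior is Gamma(26, 5); MAP = (26−1)/5 = 25/5 ≈ 5.00000.
MLE = x̄ = 22/3 ≈ 7.33333.
Difference = 25/5 − 22/3 = -7/3 ≈ -2.3333.

MAP − MLE = -2.3333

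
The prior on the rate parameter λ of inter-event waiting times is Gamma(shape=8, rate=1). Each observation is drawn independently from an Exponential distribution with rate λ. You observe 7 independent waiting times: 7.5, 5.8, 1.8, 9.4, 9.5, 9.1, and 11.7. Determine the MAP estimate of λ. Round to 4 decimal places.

λ̂_MAP = 0.2509

The Exponential(rate=λ) likelihood is ∝ λ^n e^(−λΣtᵢ). Here n = 7 and Σtᵢ = 7.5 + 5.8 + 1.8 + 9.4 + 9.5 + 9.1 + 11.7 = 54.8.
Posterior ∝ λ^7e^(−1λ) · λ^7e^(−54.8λ) = λ^14e^(−55.8λ), i.e. Gamma(15, 55.8).
Mode = (a−1)/b = 14/55.8 ≈ 0.2509.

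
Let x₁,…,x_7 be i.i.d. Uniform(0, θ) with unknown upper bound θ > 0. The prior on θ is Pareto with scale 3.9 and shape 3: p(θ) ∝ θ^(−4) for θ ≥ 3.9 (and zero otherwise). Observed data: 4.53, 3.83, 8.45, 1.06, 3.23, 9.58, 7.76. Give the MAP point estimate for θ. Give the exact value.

The Uniform(0, θ) likelihood is θ^(−n) for θ ≥ max(xᵢ), zero otherwise. Here max(xᵢ) = 9.58.
Posterior ∝ θ^(−4) · θ^(−7) = θ^(−11) on θ ≥ max(3.9, 9.58) = 9.58.
This density is strictly decreasing in θ, so the posterior mode lies at the lower boundary of the support.

θ̂_MAP = 9.58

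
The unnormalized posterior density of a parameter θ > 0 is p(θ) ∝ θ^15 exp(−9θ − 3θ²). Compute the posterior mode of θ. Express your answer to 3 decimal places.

θ̂_MAP = 1.000

ℓ'(θ) = 15/θ − 9 − 6θ. Setting this to zero and multiplying by θ: 6θ² + 9θ − 15 = 0.
θ = (−9 + √(9² + 4·6·15)) / (2·6) = (−9 + √441) / 12 = (−9 + 21)/12 = 1.
ℓ''(θ) = −15/θ² − 6 < 0, confirming a maximum.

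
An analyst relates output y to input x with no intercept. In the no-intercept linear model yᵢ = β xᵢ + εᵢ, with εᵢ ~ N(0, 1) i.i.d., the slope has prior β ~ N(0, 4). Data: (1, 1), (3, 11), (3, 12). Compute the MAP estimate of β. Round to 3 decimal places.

log p(β | y) = −Σ(yᵢ − βxᵢ)²/(2·1) − β²/(2·4) + const.
Setting the derivative to zero: Σxᵢ(yᵢ − βxᵢ)/1 − β/4 = 0, so β = Σxᵢyᵢ / (Σxᵢ² + σ²/τ²).
Σxᵢyᵢ = 1·1 + 3·11 + 3·12 = 70; Σxᵢ² = 19; σ²/τ² = 0.25.
β̂_MAP = 70 / (19 + 0.25) = 70/19.25 ≈ 3.636.

β̂_MAP = 3.636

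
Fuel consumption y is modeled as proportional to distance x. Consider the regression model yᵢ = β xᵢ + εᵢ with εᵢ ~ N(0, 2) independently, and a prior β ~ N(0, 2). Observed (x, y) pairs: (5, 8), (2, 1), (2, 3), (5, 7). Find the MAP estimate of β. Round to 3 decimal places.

β̂_MAP = 1.407

log p(β | y) = −Σ(yᵢ − βxᵢ)²/(2·2) − β²/(2·2) + const.
Setting the derivative to zero: Σxᵢ(yᵢ − βxᵢ)/2 − β/2 = 0, so β = Σxᵢyᵢ / (Σxᵢ² + σ²/τ²).
Σxᵢyᵢ = 5·8 + 2·1 + 2·3 + 5·7 = 83; Σxᵢ² = 58; σ²/τ² = 1.
β̂_MAP = 83 / (58 + 1) = 83/59 ≈ 1.407.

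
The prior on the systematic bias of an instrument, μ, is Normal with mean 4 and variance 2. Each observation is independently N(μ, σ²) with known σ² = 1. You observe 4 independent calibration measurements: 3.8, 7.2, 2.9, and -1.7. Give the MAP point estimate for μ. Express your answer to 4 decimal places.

n = 4; x̄ = (3.8 + 7.2 + 2.9 + (-1.7))/4 = 12.2/4 = 3.05.
For a Normal prior and Normal likelihood with known variance, the posterior is Normal; its mode equals its mean, the precision-weighted average.
Prior precision 1/σ₀² = 1/2 = 0.5; data precision n/σ² = 4/1 = 4.
μ̂ = (0.5·4 + 4·3.05) / (0.5 + 4) = 14.2/4.5 = 142/45 ≈ 3.1556.

μ̂_MAP = 3.1556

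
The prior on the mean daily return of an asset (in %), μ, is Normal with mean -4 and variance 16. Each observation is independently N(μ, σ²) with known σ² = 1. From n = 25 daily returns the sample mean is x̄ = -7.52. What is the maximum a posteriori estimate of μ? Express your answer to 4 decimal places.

μ̂_MAP = -7.5112

n = 25, x̄ = -7.52.
For a Normal prior and Normal likelihood with known variance, the posterior is Normal; its mode equals its mean, the precision-weighted average.
Prior precision 1/σ₀² = 1/16 = 0.0625; data precision n/σ² = 25/1 = 25.
μ̂ = (0.0625·(-4) + 25·(-7.52)) / (0.0625 + 25) = (-188.25)/25.0625 = -3012/401 ≈ -7.5112.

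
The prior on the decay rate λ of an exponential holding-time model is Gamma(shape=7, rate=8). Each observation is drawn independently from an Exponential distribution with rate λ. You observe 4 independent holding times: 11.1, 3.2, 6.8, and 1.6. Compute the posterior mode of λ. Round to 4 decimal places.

The Exponential(rate=λ) likelihood is ∝ λ^n e^(−λΣtᵢ). Here n = 4 and Σtᵢ = 11.1 + 3.2 + 6.8 + 1.6 = 22.7.
Posterior ∝ λ^6e^(−8λ) · λ^4e^(−22.7λ) = λ^10e^(−30.7λ), i.e. Gamma(11, 30.7).
Mode = (a−1)/b = 10/30.7 ≈ 0.3257.

λ̂_MAP = 0.3257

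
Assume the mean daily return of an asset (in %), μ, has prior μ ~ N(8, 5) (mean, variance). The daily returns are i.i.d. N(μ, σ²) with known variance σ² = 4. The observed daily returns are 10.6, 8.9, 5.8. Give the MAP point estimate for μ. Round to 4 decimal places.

n = 3; x̄ = (10.6 + 8.9 + 5.8)/3 = 25.3/3 = 253/30 ≈ 8.4333.
For a Normal prior and Normal likelihood with known variance, the posterior is Normal; its mode equals its mean, the precision-weighted average.
Prior precision 1/σ₀² = 1/5 = 0.2; data precision n/σ² = 3/4 = 0.75.
μ̂ = (0.2·8 + 0.75·(253/30)) / (0.2 + 0.75) = 7.925/0.95 = 317/38 ≈ 8.3421.

μ̂_MAP = 8.3421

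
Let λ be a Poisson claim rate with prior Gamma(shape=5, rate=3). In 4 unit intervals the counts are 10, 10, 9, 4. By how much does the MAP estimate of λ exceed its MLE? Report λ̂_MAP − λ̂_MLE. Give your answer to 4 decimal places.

MAP − MLE = -2.9643

Σxᵢ = 33. Posterior is Gamma(38, 7); MAP = (38−1)/7 = 37/7 ≈ 5.28571.
MLE = x̄ = 33/4 ≈ 8.25000.
Difference = 37/7 − 33/4 = -83/28 ≈ -2.9643.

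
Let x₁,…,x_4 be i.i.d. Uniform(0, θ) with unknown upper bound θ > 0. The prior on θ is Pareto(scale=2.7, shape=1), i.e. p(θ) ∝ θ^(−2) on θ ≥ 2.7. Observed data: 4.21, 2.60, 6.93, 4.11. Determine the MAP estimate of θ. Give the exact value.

θ̂_MAP = 6.93

The Uniform(0, θ) likelihood is θ^(−n) for θ ≥ max(xᵢ), zero otherwise. Here max(xᵢ) = 6.93.
Posterior ∝ θ^(−2) · θ^(−4) = θ^(−6) on θ ≥ max(2.7, 6.93) = 6.93.
This density is strictly decreasing in θ, so the posterior mode lies at the lower boundary of the support.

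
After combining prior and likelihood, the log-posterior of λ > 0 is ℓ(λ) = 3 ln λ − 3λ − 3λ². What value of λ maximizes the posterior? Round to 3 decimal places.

λ̂_MAP = 0.500

ℓ'(λ) = 3/λ − 3 − 6λ. Setting this to zero and multiplying by λ: 6λ² + 3λ − 3 = 0.
λ = (−3 + √(3² + 4·6·3)) / (2·6) = (−3 + √81) / 12 = (−3 + 9)/12 = 1/2.
ℓ''(λ) = −3/λ² − 6 < 0, confirming a maximum.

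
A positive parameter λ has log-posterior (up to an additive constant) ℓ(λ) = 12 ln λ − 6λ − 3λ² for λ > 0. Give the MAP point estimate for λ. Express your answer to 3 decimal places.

ℓ'(λ) = 12/λ − 6 − 6λ. Setting this to zero and multiplying by λ: 6λ² + 6λ − 12 = 0.
λ = (−6 + √(6² + 4·6·12)) / (2·6) = (−6 + √324) / 12 = (−6 + 18)/12 = 1.
ℓ''(λ) = −12/λ² − 6 < 0, confirming a maximum.

λ̂_MAP = 1.000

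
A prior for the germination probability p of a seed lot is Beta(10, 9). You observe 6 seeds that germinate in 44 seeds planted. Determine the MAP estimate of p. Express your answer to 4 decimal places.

p̂_MAP = 0.2459

Prior: Beta(10, 9).
Data: 6 successes in 44 trials. The binomial likelihood contributes p^6(1−p)^38, so the posterior is Beta(10+6, 9+38) = Beta(16, 47).
For Beta(a, b) with a, b > 1 the mode is (a−1)/(a+b−2) = 15/61 ≈ 0.2459.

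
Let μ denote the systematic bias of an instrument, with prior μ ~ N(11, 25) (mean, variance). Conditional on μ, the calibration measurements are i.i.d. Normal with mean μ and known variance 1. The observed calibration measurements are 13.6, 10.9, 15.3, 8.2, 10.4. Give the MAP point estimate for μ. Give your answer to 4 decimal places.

μ̂_MAP = 11.6746

n = 5; x̄ = (13.6 + 10.9 + 15.3 + 8.2 + 10.4)/5 = 58.4/5 = 11.68.
For a Normal prior and Normal likelihood with known variance, the posterior is Normal; its mode equals its mean, the precision-weighted average.
Prior precision 1/σ₀² = 1/25 = 0.04; data precision n/σ² = 5/1 = 5.
μ̂ = (0.04·11 + 5·11.68) / (0.04 + 5) = 58.84/5.04 = 1471/126 ≈ 11.6746.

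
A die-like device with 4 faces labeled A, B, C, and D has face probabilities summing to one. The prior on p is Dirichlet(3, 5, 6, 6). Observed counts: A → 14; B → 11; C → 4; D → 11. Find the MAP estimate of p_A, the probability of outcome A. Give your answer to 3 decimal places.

MAP estimate of p_A = 0.286

The posterior is Dirichlet(αᵢ + nᵢ) = Dirichlet(17, 16, 10, 17).
For a Dirichlet(a₁,…,a_K) with all aᵢ > 1, the mode has j-th component (aⱼ − 1)/(Σaᵢ − K).
Here Σaᵢ = 60 and K = 4, so p_A = (17 − 1)/(60 − 4) = 16/56 ≈ 0.286.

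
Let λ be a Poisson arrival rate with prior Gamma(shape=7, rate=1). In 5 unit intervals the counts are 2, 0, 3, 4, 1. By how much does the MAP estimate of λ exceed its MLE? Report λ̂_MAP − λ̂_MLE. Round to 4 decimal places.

Σxᵢ = 10. Posterior is Gamma(17, 6); MAP = (17−1)/6 = 16/6 ≈ 2.66667.
MLE = x̄ = 10/5 ≈ 2.00000.
Difference = 16/6 − 10/5 = 2/3 ≈ 0.6667.

MAP − MLE = 0.6667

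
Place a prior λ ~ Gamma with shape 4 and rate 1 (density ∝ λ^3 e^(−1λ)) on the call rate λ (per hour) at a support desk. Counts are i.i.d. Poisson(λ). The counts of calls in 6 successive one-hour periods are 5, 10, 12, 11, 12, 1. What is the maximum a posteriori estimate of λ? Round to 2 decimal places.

λ̂_MAP = 7.71

Σxᵢ = 5+10+12+11+12+1 = 51, with n = 6.
Posterior ∝ λ^3e^(−1λ) · λ^51e^(−6λ) = λ^54e^(−7λ), i.e. Gamma(shape=55, rate=7).
The mode of a Gamma(a, b) with a ≥ 1 (shape–rate) is (a−1)/b = 54/7 ≈ 7.71.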